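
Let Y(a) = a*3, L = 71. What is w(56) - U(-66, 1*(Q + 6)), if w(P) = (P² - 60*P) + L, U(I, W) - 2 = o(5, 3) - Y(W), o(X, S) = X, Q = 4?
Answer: -130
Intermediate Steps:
Y(a) = 3*a
U(I, W) = 7 - 3*W (U(I, W) = 2 + (5 - 3*W) = 7 - 3*W)
w(P) = 71 + P² - 60*P (w(P) = (P² - 60*P) + 71 = 71 + P² - 60*P)
w(56) - U(-66, 1*(Q + 6)) = (71 + 56² - 60*56) - (7 - 3*(4 + 6)) = (71 + 3136 - 3360) - (7 - 3*10) = -153 - (7 - 3*10) = -153 - (7 - 30) = -153 - 1*(-23) = -153 + 23 = -130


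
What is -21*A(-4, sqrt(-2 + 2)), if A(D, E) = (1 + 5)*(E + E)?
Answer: 0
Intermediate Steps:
A(D, E) = 12*E (A(D, E) = 6*(2*E) = 12*E)
-21*A(-4, sqrt(-2 + 2)) = -252*sqrt(-2 + 2) = -252*sqrt(0) = -252*0 = -21*0 = 0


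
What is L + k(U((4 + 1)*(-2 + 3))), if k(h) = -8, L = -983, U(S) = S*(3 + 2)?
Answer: -991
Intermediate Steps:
U(S) = 5*S (U(S) = S*5 = 5*S)
L + k(U((4 + 1)*(-2 + 3))) = -983 - 8 = -991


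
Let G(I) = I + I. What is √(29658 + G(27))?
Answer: 4*√1857 ≈ 172.37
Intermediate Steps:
G(I) = 2*I
√(29658 + G(27)) = √(29658 + 2*27) = √(29658 + 54) = √29712 = 4*√1857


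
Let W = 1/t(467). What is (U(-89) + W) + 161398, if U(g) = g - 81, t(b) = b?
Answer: 75293477/467 ≈ 1.6123e+5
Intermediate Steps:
U(g) = -81 + g
W = 1/467 ≈ 0.0021413
(U(-89) + W) + 161398 = ((-81 - 89) + 1/467) + 161398 = (-170 + 1/467) + 161398 = -79389/467 + 161398 = 75293477/467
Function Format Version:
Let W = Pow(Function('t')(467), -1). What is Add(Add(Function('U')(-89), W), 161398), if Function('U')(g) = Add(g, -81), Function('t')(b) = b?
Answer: Rational(75293477, 467) ≈ 1.6123e+5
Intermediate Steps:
Function('U')(g) = Add(-81, g)
W = Rational(1, 467) (W = Pow(467, -1) = Rational(1, 467) ≈ 0.0021413)
Add(Add(Function('U')(-89), W), 161398) = Add(Add(Add(-81, -89), Rational(1, 467)), 161398) = Add(Add(-170, Rational(1, 467)), 161398) = Add(Rational(-79389, 467), 161398) = Rational(75293477, 467)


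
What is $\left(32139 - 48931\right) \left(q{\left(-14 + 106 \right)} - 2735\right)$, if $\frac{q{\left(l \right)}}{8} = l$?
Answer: $33567208$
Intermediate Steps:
$q{\left(l \right)} = 8 l$
$\left(32139 - 48931\right) \left(q{\left(-14 + 106 \right)} - 2735\right) = \left(32139 - 48931\right) \left(8 \left(-14 + 106\right) - 2735\right) = - 16792 \left(8 \cdot 92 - 2735\right) = - 16792 \left(736 - 2735\right) = \left(-16792\right) \left(-1999\right) = 33567208$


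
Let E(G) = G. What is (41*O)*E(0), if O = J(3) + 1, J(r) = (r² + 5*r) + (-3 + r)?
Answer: 0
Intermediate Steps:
J(r) = -3 + r² + 6*r
O = 25 (O = (-3 + 3² + 6*3) + 1 = (-3 + 9 + 18) + 1 = 24 + 1 = 25)
(41*O)*E(0) = (41*25)*0 = 1025*0 = 0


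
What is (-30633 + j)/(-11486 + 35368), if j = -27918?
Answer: -58551/23882 ≈ -2.4517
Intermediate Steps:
(-30633 + j)/(-11486 + 35368) = (-30633 - 27918)/(-11486 + 35368) = -58551/23882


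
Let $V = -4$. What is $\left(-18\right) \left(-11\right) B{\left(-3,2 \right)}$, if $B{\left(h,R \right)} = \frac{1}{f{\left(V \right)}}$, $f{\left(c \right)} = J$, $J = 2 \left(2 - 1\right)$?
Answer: $99$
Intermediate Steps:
$J = 2$ ($J = 2 \cdot 1 = 2$)
$f{\left(c \right)} = 2$
$B{\left(h,R \right)} = \frac{1}{2}$
$\left(-18\right) \left(-11\right) B{\left(-3,2 \right)} = \left(-18\right) \left(-11\right) \frac{1}{2} = 198 \cdot \frac{1}{2} = 99$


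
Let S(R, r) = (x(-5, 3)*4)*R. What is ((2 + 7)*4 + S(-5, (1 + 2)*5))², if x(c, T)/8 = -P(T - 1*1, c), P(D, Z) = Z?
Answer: 583696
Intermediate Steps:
x(c, T) = -8*c (x(c, T) = 8*(-c) = -8*c)
S(R, r) = 160*R (S(R, r) = (-8*(-5)*4)*R = (40*4)*R = 160*R)
((2 + 7)*4 + S(-5, (1 + 2)*5))² = ((2 + 7)*4 + 160*(-5))² = (9*4 - 800)² = (36 - 800)² = (-764)² = 583696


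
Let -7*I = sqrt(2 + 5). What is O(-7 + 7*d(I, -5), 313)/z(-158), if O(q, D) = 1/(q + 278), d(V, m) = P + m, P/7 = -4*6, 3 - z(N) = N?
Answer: -1/151340 ≈ -6.6076e-6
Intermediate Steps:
z(N) = 3 - N
P = -168 (P = 7*(-4*6) = 7*(-24) = -168)
I = -sqrt(7)/7 (I = -sqrt(2 + 5)/7 = -sqrt(7)/7 ≈ -0.37796)
d(V, m) = -168 + m
O(q, D) = 1/(278 + q)
O(-7 + 7*d(I, -5), 313)/z(-158) = 1/((278 + (-7 + 7*(-168 - 5)))*(3 - 1*(-158))) = 1/((278 + (-7 + 7*(-173)))*(3 + 158)) = 1/((278 + (-7 - 1211))*161) = (1/161)/(278 - 1218) = (1/161)/(-940) = -1/940*1/161 = -1/151340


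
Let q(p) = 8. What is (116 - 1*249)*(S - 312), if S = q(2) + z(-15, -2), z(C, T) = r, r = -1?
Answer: 40565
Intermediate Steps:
z(C, T) = -1
S = 7 (S = 8 - 1 = 7)
(116 - 1*249)*(S - 312) = (116 - 1*249)*(7 - 312) = (116 - 249)*(-305) = -133*(-305) = 40565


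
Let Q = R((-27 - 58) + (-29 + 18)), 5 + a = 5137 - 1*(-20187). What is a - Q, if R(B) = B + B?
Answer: 25511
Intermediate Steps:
a = 25319 (a = -5 + (5137 - 1*(-20187)) = -5 + (5137 + 20187) = -5 + 25324 = 25319)
R(B) = 2*B
Q = -192 (Q = 2*((-27 - 58) + (-29 + 18)) = 2*(-85 - 11) = 2*(-96) = -192)
a - Q = 25319 - 1*(-192) = 25319 + 192 = 25511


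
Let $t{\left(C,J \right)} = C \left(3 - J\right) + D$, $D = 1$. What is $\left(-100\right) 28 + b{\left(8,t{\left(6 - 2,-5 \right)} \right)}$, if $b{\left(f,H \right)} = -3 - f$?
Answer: $-2811$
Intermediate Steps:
$t{\left(C,J \right)} = 1 + C \left(3 - J\right)$ ($t{\left(C,J \right)} = C \left(3 - J\right) + 1 = 1 + C \left(3 - J\right)$)
$\left(-100\right) 28 + b{\left(8,t{\left(6 - 2,-5 \right)} \right)} = \left(-100\right) 28 - 11 = -2800 - 11 = -2811$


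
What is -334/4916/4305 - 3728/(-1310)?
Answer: 788966431/277240278 ≈ 2.8458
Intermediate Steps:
-334/4916/4305 - 3728/(-1310) = -334*1/4916*(1/4305) - 3728*(-1/1310) = -167/2458*1/4305 + 1864/655 = -167/10581690 + 1864/655 = 788966431/277240278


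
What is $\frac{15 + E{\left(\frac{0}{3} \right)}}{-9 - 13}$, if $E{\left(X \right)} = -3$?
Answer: $- \frac{6}{11} \approx -0.54545$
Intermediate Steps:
$\frac{15 + E{\left(\frac{0}{3} \right)}}{-9 - 13} = \frac{15 - 3}{-9 - 13} = \frac{1}{-22} \cdot 12 = \left(- \frac{1}{22}\right) 12 = - \frac{6}{11}$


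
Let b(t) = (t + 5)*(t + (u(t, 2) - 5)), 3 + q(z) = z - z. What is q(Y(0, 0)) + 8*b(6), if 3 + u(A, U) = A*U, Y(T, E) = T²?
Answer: 877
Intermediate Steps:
u(A, U) = -3 + A*U
q(z) = -3 (q(z) = -3 + (z - z) = -3 + 0 = -3)
b(t) = (-8 + 3*t)*(5 + t) (b(t) = (t + 5)*(t + ((-3 + t*2) - 5)) = (5 + t)*(t + ((-3 + 2*t) - 5)) = (5 + t)*(t + (-8 + 2*t)) = (5 + t)*(-8 + 3*t) = (-8 + 3*t)*(5 + t))
q(Y(0, 0)) + 8*b(6) = -3 + 8*(-40 + 3*6² + 7*6) = -3 + 8*(-40 + 3*36 + 42) = -3 + 8*(-40 + 108 + 42) = -3 + 8*110 = -3 + 880 = 877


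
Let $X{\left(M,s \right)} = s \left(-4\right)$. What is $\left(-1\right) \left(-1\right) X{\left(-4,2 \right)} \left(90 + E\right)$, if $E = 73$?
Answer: $-1304$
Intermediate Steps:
$X{\left(M,s \right)} = - 4 s$
$\left(-1\right) \left(-1\right) X{\left(-4,2 \right)} \left(90 + E\right) = \left(-1\right) \left(-1\right) \left(\left(-4\right) 2\right) \left(90 + 73\right) = 1 \left(-8\right) 163 = \left(-8\right) 163 = -1304$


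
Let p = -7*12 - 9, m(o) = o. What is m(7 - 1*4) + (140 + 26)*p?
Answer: -15435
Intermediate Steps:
p = -93 (p = -84 - 9 = -93)
m(7 - 1*4) + (140 + 26)*p = (7 - 1*4) + (140 + 26)*(-93) = (7 - 4) + 166*(-93) = 3 - 15438 = -15435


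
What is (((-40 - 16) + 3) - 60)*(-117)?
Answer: 13221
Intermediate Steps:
(((-40 - 16) + 3) - 60)*(-117) = ((-56 + 3) - 60)*(-117) = (-53 - 60)*(-117) = -113*(-117) = 13221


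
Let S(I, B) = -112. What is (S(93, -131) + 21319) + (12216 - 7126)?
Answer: 26297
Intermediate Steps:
(S(93, -131) + 21319) + (12216 - 7126) = (-112 + 21319) + (12216 - 7126) = 21207 + 5090 = 26297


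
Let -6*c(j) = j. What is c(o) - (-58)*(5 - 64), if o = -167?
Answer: -20365/6 ≈ -3394.2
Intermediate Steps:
c(j) = -j/6
c(o) - (-58)*(5 - 64) = -⅙*(-167) - (-58)*(5 - 64) = 167/6 - (-58)*(-59) = 167/6 - 1*3422 = 167/6 - 3422 = -20365/6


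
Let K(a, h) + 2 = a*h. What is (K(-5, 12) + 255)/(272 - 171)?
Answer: 193/101 ≈ 1.9109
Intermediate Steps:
K(a, h) = -2 + a*h
(K(-5, 12) + 255)/(272 - 171) = ((-2 - 5*12) + 255)/(272 - 171) = ((-2 - 60) + 255)/101 = (-62 + 255)*(1/101) = 193*(1/101) = 193/101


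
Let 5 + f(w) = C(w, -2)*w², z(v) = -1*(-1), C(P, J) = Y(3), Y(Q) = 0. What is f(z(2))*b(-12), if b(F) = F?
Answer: 60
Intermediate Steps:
C(P, J) = 0
z(v) = 1
f(w) = -5 (f(w) = -5 + 0*w² = -5 + 0 = -5)
f(z(2))*b(-12) = -5*(-12) = 60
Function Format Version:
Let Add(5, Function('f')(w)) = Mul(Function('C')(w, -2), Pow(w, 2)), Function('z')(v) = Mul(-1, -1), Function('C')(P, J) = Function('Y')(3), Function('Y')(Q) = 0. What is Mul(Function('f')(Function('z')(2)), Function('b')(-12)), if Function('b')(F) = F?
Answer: 60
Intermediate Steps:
Function('C')(P, J) = 0
Function('z')(v) = 1
Function('f')(w) = -5 (Function('f')(w) = Add(-5, Mul(0, Pow(w, 2))) = Add(-5, 0) = -5)
Mul(Function('f')(Function('z')(2)), Function('b')(-12)) = Mul(-5, -12) = 60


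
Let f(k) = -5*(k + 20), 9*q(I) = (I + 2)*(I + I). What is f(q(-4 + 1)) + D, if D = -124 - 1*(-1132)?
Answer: 2714/3 ≈ 904.67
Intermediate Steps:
q(I) = 2*I*(2 + I)/9 (q(I) = ((I + 2)*(I + I))/9 = ((2 + I)*(2*I))/9 = (2*I*(2 + I))/9 = 2*I*(2 + I)/9)
f(k) = -100 - 5*k (f(k) = -5*(20 + k) = -100 - 5*k)
D = 1008 (D = -124 + 1132 = 1008)
f(q(-4 + 1)) + D = (-100 - 10*(-4 + 1)*(2 + (-4 + 1))/9) + 1008 = (-100 - 10*(-3)*(2 - 3)/9) + 1008 = (-100 - 10*(-3)*(-1)/9) + 1008 = (-100 - 5*2/3) + 1008 = (-100 - 10/3) + 1008 = -310/3 + 1008 = 2714/3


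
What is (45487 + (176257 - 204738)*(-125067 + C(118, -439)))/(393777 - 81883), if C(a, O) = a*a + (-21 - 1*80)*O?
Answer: 1902690211/311894 ≈ 6100.4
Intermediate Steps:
C(a, O) = a² - 101*O (C(a, O) = a² + (-21 - 80)*O = a² - 101*O)
(45487 + (176257 - 204738)*(-125067 + C(118, -439)))/(393777 - 81883) = (45487 + (176257 - 204738)*(-125067 + (118² - 101*(-439))))/(393777 - 81883) = (45487 - 28481*(-125067 + (13924 + 44339)))/311894 = (45487 - 28481*(-125067 + 58263))*(1/311894) = (45487 - 28481*(-66804))*(1/311894) = (45487 + 1902644724)*(1/311894) = 1902690211*(1/311894) = 1902690211/311894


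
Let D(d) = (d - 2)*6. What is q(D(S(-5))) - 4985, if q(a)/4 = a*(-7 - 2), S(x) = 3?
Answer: -5201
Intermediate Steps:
D(d) = -12 + 6*d (D(d) = (-2 + d)*6 = -12 + 6*d)
q(a) = -36*a (q(a) = 4*(a*(-7 - 2)) = 4*(a*(-9)) = 4*(-9*a) = -36*a)
q(D(S(-5))) - 4985 = -36*(-12 + 6*3) - 4985 = -36*(-12 + 18) - 4985 = -36*6 - 4985 = -216 - 4985 = -5201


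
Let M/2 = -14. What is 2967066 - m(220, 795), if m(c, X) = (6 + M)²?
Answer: 2966582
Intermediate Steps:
M = -28 (M = 2*(-14) = -28)
m(c, X) = 484 (m(c, X) = (6 - 28)² = (-22)² = 484)
2967066 - m(220, 795) = 2967066 - 1*484 = 2967066 - 484 = 2966582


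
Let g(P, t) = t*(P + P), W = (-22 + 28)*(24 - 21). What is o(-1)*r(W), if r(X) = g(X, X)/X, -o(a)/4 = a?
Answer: 144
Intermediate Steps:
o(a) = -4*a
W = 18 (W = 6*3 = 18)
g(P, t) = 2*P*t (g(P, t) = t*(2*P) = 2*P*t)
r(X) = 2*X (r(X) = (2*X*X)/X = (2*X²)/X = 2*X)
o(-1)*r(W) = (-4*(-1))*(2*18) = 4*36 = 144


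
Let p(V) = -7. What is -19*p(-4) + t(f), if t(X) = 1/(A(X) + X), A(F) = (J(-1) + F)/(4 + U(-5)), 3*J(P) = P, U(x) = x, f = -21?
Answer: 136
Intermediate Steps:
J(P) = P/3
A(F) = ⅓ - F (A(F) = ((⅓)*(-1) + F)/(4 - 5) = (-⅓ + F)/(-1) = (-⅓ + F)*(-1) = ⅓ - F)
t(X) = 3 (t(X) = 1/((⅓ - X) + X) = 1/(⅓) = 3)
-19*p(-4) + t(f) = -19*(-7) + 3 = 133 + 3 = 136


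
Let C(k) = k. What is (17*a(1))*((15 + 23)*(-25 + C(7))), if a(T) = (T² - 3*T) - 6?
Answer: 93024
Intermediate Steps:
a(T) = -6 + T² - 3*T
(17*a(1))*((15 + 23)*(-25 + C(7))) = (17*(-6 + 1² - 3*1))*((15 + 23)*(-25 + 7)) = (17*(-6 + 1 - 3))*(38*(-18)) = (17*(-8))*(-684) = -136*(-684) = 93024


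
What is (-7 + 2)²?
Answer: 25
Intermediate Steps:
(-7 + 2)² = (-5)² = 25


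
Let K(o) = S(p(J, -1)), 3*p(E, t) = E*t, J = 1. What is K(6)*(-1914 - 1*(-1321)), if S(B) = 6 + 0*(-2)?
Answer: -3558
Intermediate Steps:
p(E, t) = E*t/3 (p(E, t) = (E*t)/3 = E*t/3)
S(B) = 6 (S(B) = 6 + 0 = 6)
K(o) = 6
K(6)*(-1914 - 1*(-1321)) = 6*(-1914 - 1*(-1321)) = 6*(-1914 + 1321) = 6*(-593) = -3558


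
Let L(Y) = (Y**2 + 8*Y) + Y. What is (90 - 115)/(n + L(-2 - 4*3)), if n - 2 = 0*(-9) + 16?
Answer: -25/88 ≈ -0.28409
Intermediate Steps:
n = 18 (n = 2 + (0*(-9) + 16) = 2 + (0 + 16) = 2 + 16 = 18)
L(Y) = Y**2 + 9*Y
(90 - 115)/(n + L(-2 - 4*3)) = (90 - 115)/(18 + (-2 - 4*3)*(9 + (-2 - 4*3))) = -25/(18 + (-2 - 12)*(9 + (-2 - 12))) = -25/(18 - 14*(9 - 14)) = -25/(18 - 14*(-5)) = -25/(18 + 70) = -25/88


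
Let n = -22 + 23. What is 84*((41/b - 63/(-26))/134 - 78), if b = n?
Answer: -5683083/871 ≈ -6524.8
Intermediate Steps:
n = 1
b = 1
84*((41/b - 63/(-26))/134 - 78) = 84*((41/1 - 63/(-26))/134 - 78) = 84*((41*1 - 63*(-1/26))*(1/134) - 78) = 84*((41 + 63/26)*(1/134) - 78) = 84*((1129/26)*(1/134) - 78) = 84*(1129/3484 - 78) = 84*(-270623/3484) = -5683083/871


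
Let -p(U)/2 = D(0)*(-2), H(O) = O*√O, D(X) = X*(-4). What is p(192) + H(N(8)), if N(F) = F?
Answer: 16*√2 ≈ 22.627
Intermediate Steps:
D(X) = -4*X
H(O) = O^(3/2)
p(U) = 0 (p(U) = -2*(-4*0)*(-2) = -0*(-2) = -2*0 = 0)
p(192) + H(N(8)) = 0 + 8^(3/2) = 0 + 16*√2 = 16*√2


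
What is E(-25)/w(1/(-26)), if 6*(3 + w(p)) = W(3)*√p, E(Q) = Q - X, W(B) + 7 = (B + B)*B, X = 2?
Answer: 75816/8545 + 1782*I*√26/8545 ≈ 8.8726 + 1.0634*I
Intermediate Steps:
W(B) = -7 + 2*B² (W(B) = -7 + (B + B)*B = -7 + (2*B)*B = -7 + 2*B²)
E(Q) = -2 + Q (E(Q) = Q - 1*2 = Q - 2 = -2 + Q)
w(p) = -3 + 11*√p/6 (w(p) = -3 + ((-7 + 2*3²)*√p)/6 = -3 + ((-7 + 2*9)*√p)/6 = -3 + ((-7 + 18)*√p)/6 = -3 + (11*√p)/6 = -3 + 11*√p/6)
E(-25)/w(1/(-26)) = (-2 - 25)/(-3 + 11*√(1/(-26))/6) = -27/(-3 + 11*√(-1/26)/6) = -27/(-3 + 11*(I*√26/26)/6) = -27/(-3 + 11*I*√26/156)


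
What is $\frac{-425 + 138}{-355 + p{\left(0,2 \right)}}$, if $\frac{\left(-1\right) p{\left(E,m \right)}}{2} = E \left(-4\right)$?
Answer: $\frac{287}{355} \approx 0.80845$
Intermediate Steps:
$p{\left(E,m \right)} = 8 E$ ($p{\left(E,m \right)} = - 2 E \left(-4\right) = - 2 \left(- 4 E\right) = 8 E$)
$\frac{-425 + 138}{-355 + p{\left(0,2 \right)}} = \frac{-425 + 138}{-355 + 8 \cdot 0} = - \frac{287}{-355 + 0} = - \frac{287}{-355} = \left(-287\right) \left(- \frac{1}{355}\right) = \frac{287}{355}$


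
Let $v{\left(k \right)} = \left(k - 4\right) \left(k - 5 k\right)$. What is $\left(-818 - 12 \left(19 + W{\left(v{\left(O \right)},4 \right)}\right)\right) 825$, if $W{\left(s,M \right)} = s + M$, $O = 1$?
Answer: $-1021350$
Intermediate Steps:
$v{\left(k \right)} = - 4 k \left(-4 + k\right)$ ($v{\left(k \right)} = \left(-4 + k\right) \left(- 4 k\right) = - 4 k \left(-4 + k\right)$)
$W{\left(s,M \right)} = M + s$
$\left(-818 - 12 \left(19 + W{\left(v{\left(O \right)},4 \right)}\right)\right) 825 = \left(-818 - 12 \left(19 + \left(4 + 4 \cdot 1 \left(4 - 1\right)\right)\right)\right) 825 = \left(-818 - 12 \left(19 + \left(4 + 4 \cdot 1 \cdot 3\right)\right)\right) 825 = \left(-818 - 12 \left(19 + \left(4 + 12\right)\right)\right) 825 = \left(-818 - 12 \left(19 + 16\right)\right) 825 = \left(-818 - 420\right) 825 = \left(-1238\right) 825 = -1021350$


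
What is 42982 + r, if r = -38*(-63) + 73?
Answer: 45449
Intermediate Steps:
r = 2467 (r = 2394 + 73 = 2467)
42982 + r = 42982 + 2467 = 45449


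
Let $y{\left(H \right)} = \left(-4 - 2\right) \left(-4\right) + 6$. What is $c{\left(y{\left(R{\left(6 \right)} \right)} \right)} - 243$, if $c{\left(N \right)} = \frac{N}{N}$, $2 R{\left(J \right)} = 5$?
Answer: $-242$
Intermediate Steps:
$R{\left(J \right)} = \frac{5}{2}$ ($R{\left(J \right)} = \frac{1}{2} \cdot 5 = \frac{5}{2}$)
$y{\left(H \right)} = 30$ ($y{\left(H \right)} = \left(-6\right) \left(-4\right) + 6 = 24 + 6 = 30$)
$c{\left(N \right)} = 1$
$c{\left(y{\left(R{\left(6 \right)} \right)} \right)} - 243 = 1 - 243 = -242$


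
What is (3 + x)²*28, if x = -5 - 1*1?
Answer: 252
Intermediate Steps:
x = -6 (x = -5 - 1 = -6)
(3 + x)²*28 = (3 - 6)²*28 = (-3)²*28 = 9*28 = 252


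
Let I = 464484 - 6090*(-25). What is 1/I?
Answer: 1/616734 ≈ 1.6214e-6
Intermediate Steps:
I = 616734 (I = 464484 + 152250 = 616734)
1/I = 1/616734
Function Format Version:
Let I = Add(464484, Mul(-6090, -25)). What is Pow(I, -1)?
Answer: Rational(1, 616734) ≈ 1.6214e-6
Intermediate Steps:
I = 616734 (I = Add(464484, 152250) = 616734)
Pow(I, -1) = Pow(616734, -1) = Rational(1, 616734)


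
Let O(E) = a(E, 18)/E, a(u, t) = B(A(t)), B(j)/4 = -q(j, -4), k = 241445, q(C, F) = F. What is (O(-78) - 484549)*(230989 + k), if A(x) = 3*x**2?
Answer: -2975927749282/13 ≈ -2.2892e+11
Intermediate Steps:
B(j) = 16 (B(j) = 4*(-1*(-4)) = 4*4 = 16)
a(u, t) = 16
O(E) = 16/E
(O(-78) - 484549)*(230989 + k) = (16/(-78) - 484549)*(230989 + 241445) = (16*(-1/78) - 484549)*472434 = (-8/39 - 484549)*472434 = -18897419/39*472434 = -2975927749282/13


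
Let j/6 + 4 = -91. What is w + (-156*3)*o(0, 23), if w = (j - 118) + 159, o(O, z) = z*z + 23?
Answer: -258865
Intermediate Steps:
j = -570 (j = -24 + 6*(-91) = -24 - 546 = -570)
o(O, z) = 23 + z**2 (o(O, z) = z**2 + 23 = 23 + z**2)
w = -529 (w = (-570 - 118) + 159 = -688 + 159 = -529)
w + (-156*3)*o(0, 23) = -529 + (-156*3)*(23 + 23**2) = -529 - 468*(23 + 529) = -529 - 468*552 = -529 - 258336 = -258865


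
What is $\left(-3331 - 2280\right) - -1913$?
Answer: $-3698$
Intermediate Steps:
$\left(-3331 - 2280\right) - -1913 = -5611 + 1913 = -3698$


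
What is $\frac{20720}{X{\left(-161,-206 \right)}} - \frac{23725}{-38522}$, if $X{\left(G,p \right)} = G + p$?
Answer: $- \frac{789468765}{14137574} \approx -55.842$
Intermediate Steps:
$\frac{20720}{X{\left(-161,-206 \right)}} - \frac{23725}{-38522} = \frac{20720}{-161 - 206} - \frac{23725}{-38522} = \frac{20720}{-367} - - \frac{23725}{38522} = 20720 \left(- \frac{1}{367}\right) + \frac{23725}{38522} = - \frac{20720}{367} + \frac{23725}{38522} = - \frac{789468765}{14137574}$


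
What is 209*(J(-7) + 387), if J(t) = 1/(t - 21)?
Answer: 2264515/28 ≈ 80876.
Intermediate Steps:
J(t) = 1/(-21 + t)
209*(J(-7) + 387) = 209*(1/(-21 - 7) + 387) = 209*(1/(-28) + 387) = 209*(-1/28 + 387) = 209*(10835/28) = 2264515/28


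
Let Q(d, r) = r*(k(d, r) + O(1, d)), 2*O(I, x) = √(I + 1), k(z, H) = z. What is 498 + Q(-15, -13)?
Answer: 693 - 13*√2/2 ≈ 683.81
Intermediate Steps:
O(I, x) = √(1 + I)/2 (O(I, x) = √(I + 1)/2 = √(1 + I)/2)
Q(d, r) = r*(d + √2/2) (Q(d, r) = r*(d + √(1 + 1)/2) = r*(d + √2/2))
498 + Q(-15, -13) = 498 + (½)*(-13)*(√2 + 2*(-15)) = 498 + (½)*(-13)*(√2 - 30) = 498 + (½)*(-13)*(-30 + √2) = 498 + (195 - 13*√2/2) = 693 - 13*√2/2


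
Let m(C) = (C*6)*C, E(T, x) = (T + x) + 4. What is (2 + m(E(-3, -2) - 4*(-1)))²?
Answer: 3136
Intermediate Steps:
E(T, x) = 4 + T + x
m(C) = 6*C² (m(C) = (6*C)*C = 6*C²)
(2 + m(E(-3, -2) - 4*(-1)))² = (2 + 6*((4 - 3 - 2) - 4*(-1))²)² = (2 + 6*(-1 + 4)²)² = (2 + 6*3²)² = (2 + 6*9)² = (2 + 54)² = 56² = 3136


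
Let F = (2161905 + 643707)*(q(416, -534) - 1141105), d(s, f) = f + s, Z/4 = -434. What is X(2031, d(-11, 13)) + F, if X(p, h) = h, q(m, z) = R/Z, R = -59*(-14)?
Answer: -99246475701775/31 ≈ -3.2015e+12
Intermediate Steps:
R = 826
Z = -1736 (Z = 4*(-434) = -1736)
q(m, z) = -59/124 (q(m, z) = 826/(-1736) = 826*(-1/1736) = -59/124)
F = -99246475701837/31 (F = (2161905 + 643707)*(-59/124 - 1141105) = 2805612*(-141497079/124) = -99246475701837/31 ≈ -3.2015e+12)
X(2031, d(-11, 13)) + F = (13 - 11) - 99246475701837/31 = 2 - 99246475701837/31 = -99246475701775/31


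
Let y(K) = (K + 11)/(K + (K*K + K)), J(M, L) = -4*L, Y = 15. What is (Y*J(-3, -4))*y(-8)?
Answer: 15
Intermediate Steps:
y(K) = (11 + K)/(K² + 2*K) (y(K) = (11 + K)/(K + (K² + K)) = (11 + K)/(K + (K + K²)) = (11 + K)/(K² + 2*K))
(Y*J(-3, -4))*y(-8) = (15*(-4*(-4)))*((11 - 8)/((-8)*(2 - 8))) = (15*16)*(-⅛*3/(-6)) = 240*(-⅛*(-⅙)*3) = 240*(1/16) = 15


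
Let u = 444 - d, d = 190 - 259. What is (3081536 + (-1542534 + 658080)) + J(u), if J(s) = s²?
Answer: 2460251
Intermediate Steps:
d = -69
u = 513 (u = 444 - 1*(-69) = 444 + 69 = 513)
(3081536 + (-1542534 + 658080)) + J(u) = (3081536 + (-1542534 + 658080)) + 513² = (3081536 - 884454) + 263169 = 2197082 + 263169 = 2460251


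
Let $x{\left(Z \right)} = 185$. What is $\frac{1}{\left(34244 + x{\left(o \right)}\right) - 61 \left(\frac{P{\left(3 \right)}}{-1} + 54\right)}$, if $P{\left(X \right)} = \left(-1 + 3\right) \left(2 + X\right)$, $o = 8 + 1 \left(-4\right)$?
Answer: $\frac{1}{31745} \approx 3.1501 \cdot 10^{-5}$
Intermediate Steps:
$o = 4$ ($o = 8 - 4 = 4$)
$P{\left(X \right)} = 4 + 2 X$ ($P{\left(X \right)} = 2 \left(2 + X\right) = 4 + 2 X$)
$\frac{1}{\left(34244 + x{\left(o \right)}\right) - 61 \left(\frac{P{\left(3 \right)}}{-1} + 54\right)} = \frac{1}{\left(34244 + 185\right) - 61 \left(\frac{4 + 2 \cdot 3}{-1} + 54\right)} = \frac{1}{34429 - 61 \left(\left(4 + 6\right) \left(-1\right) + 54\right)} = \frac{1}{34429 - 61 \left(10 \left(-1\right) + 54\right)} = \frac{1}{34429 - 61 \left(-10 + 54\right)} = \frac{1}{34429 - 2684} = \frac{1}{31745}$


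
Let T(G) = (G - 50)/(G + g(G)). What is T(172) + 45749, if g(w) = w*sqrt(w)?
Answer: 672784733/14706 + 61*sqrt(43)/7353 ≈ 45749.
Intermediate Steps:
g(w) = w**(3/2)
T(G) = (-50 + G)/(G + G**(3/2)) (T(G) = (G - 50)/(G + G**(3/2)) = (-50 + G)/(G + G**(3/2)))
T(172) + 45749 = (-50 + 172)/(172 + 172**(3/2)) + 45749 = 122/(172 + 344*sqrt(43)) + 45749 = 45749 + 122/(172 + 344*sqrt(43))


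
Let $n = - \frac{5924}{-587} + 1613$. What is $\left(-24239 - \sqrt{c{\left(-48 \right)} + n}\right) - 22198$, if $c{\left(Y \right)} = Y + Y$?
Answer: $-46437 - \frac{\sqrt{526188561}}{587} \approx -46476.0$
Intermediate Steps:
$n = \frac{952755}{587}$ ($n = \left(-5924\right) \left(- \frac{1}{587}\right) + 1613 = \frac{5924}{587} + 1613 = \frac{952755}{587} \approx 1623.1$)
$c{\left(Y \right)} = 2 Y$
$\left(-24239 - \sqrt{c{\left(-48 \right)} + n}\right) - 22198 = \left(-24239 - \sqrt{2 \left(-48\right) + \frac{952755}{587}}\right) - 22198 = \left(-24239 - \sqrt{-96 + \frac{952755}{587}}\right) - 22198 = \left(-24239 - \sqrt{\frac{896403}{587}}\right) - 22198 = \left(-24239 - \frac{\sqrt{526188561}}{587}\right) - 22198 = -46437 - \frac{\sqrt{526188561}}{587}$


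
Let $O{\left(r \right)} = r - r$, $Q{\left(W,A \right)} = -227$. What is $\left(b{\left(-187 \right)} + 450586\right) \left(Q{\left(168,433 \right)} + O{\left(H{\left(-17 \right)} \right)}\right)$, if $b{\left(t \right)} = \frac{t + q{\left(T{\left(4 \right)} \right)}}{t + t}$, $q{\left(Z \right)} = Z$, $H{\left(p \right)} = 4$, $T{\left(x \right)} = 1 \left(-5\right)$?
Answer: $- \frac{19126946906}{187} \approx -1.0228 \cdot 10^{8}$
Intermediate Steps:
$T{\left(x \right)} = -5$
$b{\left(t \right)} = \frac{-5 + t}{2 t}$ ($b{\left(t \right)} = \frac{t - 5}{t + t} = \frac{-5 + t}{2 t}$)
$O{\left(r \right)} = 0$
$\left(b{\left(-187 \right)} + 450586\right) \left(Q{\left(168,433 \right)} + O{\left(H{\left(-17 \right)} \right)}\right) = \left(\frac{-5 - 187}{2 \left(-187\right)} + 450586\right) \left(-227 + 0\right) = \left(\frac{1}{2} \left(- \frac{1}{187}\right) \left(-192\right) + 450586\right) \left(-227\right) = \left(\frac{96}{187} + 450586\right) \left(-227\right) = \frac{84259678}{187} \left(-227\right) = - \frac{19126946906}{187}$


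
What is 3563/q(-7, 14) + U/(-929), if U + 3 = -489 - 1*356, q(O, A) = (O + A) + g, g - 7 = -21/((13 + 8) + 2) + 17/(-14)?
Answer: 1069070598/3551567 ≈ 301.01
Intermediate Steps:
g = 1569/322 (g = 7 + (-21/((13 + 8) + 2) + 17/(-14)) = 7 + (-21/(21 + 2) + 17*(-1/14)) = 7 + (-21/23 - 17/14) = 7 - 685/322 = 1569/322 ≈ 4.8727)
q(O, A) = 1569/322 + A + O (q(O, A) = (O + A) + 1569/322 = (A + O) + 1569/322 = 1569/322 + A + O)
U = -848 (U = -3 + (-489 - 1*356) = -3 + (-489 - 356) = -3 - 845 = -848)
3563/q(-7, 14) + U/(-929) = 3563/(1569/322 + 14 - 7) - 848/(-929) = 3563/(3823/322) - 848*(-1/929) = 3563*(322/3823) + 848/929 = 1147286/3823 + 848/929 = 1069070598/3551567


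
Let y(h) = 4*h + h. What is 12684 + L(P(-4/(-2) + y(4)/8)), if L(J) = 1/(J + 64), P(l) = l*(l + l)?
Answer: 2650958/209 ≈ 12684.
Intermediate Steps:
y(h) = 5*h
P(l) = 2*l**2 (P(l) = l*(2*l) = 2*l**2)
L(J) = 1/(64 + J)
12684 + L(P(-4/(-2) + y(4)/8)) = 12684 + 1/(64 + 2*(-4/(-2) + (5*4)/8)**2) = 12684 + 1/(64 + 2*(-4*(-1/2) + 20*(1/8))**2) = 12684 + 1/(64 + 2*(2 + 5/2)**2) = 12684 + 1/(64 + 2*(9/2)**2) = 12684 + 1/(64 + 2*(81/4)) = 12684 + 1/(64 + 81/2) = 12684 + 1/(209/2) = 12684 + 2/209 = 2650958/209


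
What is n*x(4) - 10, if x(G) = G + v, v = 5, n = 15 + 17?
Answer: 278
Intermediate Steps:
n = 32
x(G) = 5 + G (x(G) = G + 5 = 5 + G)
n*x(4) - 10 = 32*(5 + 4) - 10 = 32*9 - 10 = 288 - 10 = 278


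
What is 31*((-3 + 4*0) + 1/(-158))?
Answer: -14725/158 ≈ -93.196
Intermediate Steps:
31*((-3 + 4*0) + 1/(-158)) = 31*((-3 + 0) - 1/158) = 31*(-3 - 1/158) = 31*(-475/158) = -14725/158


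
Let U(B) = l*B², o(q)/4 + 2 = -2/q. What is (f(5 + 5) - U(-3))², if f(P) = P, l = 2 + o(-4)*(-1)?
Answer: 3844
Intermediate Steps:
o(q) = -8 - 8/q (o(q) = -8 + 4*(-2/q) = -8 - 8/q)
l = 8 (l = 2 + (-8 - 8/(-4))*(-1) = 2 + (-8 - 8*(-¼))*(-1) = 2 + (-8 + 2)*(-1) = 2 - 6*(-1) = 2 + 6 = 8)
U(B) = 8*B²
(f(5 + 5) - U(-3))² = ((5 + 5) - 8*(-3)²)² = (10 - 8*9)² = (10 - 1*72)² = (10 - 72)² = (-62)² = 3844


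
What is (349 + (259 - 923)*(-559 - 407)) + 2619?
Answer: 644392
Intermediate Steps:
(349 + (259 - 923)*(-559 - 407)) + 2619 = (349 - 664*(-966)) + 2619 = (349 + 641424) + 2619 = 641773 + 2619 = 644392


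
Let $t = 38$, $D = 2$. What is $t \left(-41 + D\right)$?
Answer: $-1482$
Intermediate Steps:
$t \left(-41 + D\right) = 38 \left(-41 + 2\right) = 38 \left(-39\right) = -1482$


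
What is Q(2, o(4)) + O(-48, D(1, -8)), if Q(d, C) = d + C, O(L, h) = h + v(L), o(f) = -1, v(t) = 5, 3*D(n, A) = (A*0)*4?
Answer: 6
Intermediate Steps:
D(n, A) = 0 (D(n, A) = ((A*0)*4)/3 = (0*4)/3 = (⅓)*0 = 0)
O(L, h) = 5 + h (O(L, h) = h + 5 = 5 + h)
Q(d, C) = C + d
Q(2, o(4)) + O(-48, D(1, -8)) = (-1 + 2) + (5 + 0) = 1 + 5 = 6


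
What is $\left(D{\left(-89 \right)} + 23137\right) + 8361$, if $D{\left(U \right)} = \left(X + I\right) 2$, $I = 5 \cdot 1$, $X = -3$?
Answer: $31502$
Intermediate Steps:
$I = 5$
$D{\left(U \right)} = 4$ ($D{\left(U \right)} = \left(-3 + 5\right) 2 = 2 \cdot 2 = 4$)
$\left(D{\left(-89 \right)} + 23137\right) + 8361 = \left(4 + 23137\right) + 8361 = 23141 + 8361 = 31502$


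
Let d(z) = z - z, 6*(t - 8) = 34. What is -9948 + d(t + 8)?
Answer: -9948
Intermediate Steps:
t = 41/3 (t = 8 + (⅙)*34 = 8 + 17/3 = 41/3 ≈ 13.667)
d(z) = 0
-9948 + d(t + 8) = -9948 + 0 = -9948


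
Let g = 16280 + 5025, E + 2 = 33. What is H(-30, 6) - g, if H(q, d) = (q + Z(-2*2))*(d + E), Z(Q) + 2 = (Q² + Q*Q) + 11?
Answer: -20898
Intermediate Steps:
Z(Q) = 9 + 2*Q² (Z(Q) = -2 + ((Q² + Q*Q) + 11) = -2 + ((Q² + Q²) + 11) = -2 + (2*Q² + 11) = -2 + (11 + 2*Q²) = 9 + 2*Q²)
E = 31 (E = -2 + 33 = 31)
H(q, d) = (31 + d)*(41 + q) (H(q, d) = (q + (9 + 2*(-2*2)²))*(d + 31) = (q + (9 + 2*(-4)²))*(31 + d) = (q + (9 + 2*16))*(31 + d) = (q + (9 + 32))*(31 + d) = (q + 41)*(31 + d) = (41 + q)*(31 + d) = (31 + d)*(41 + q))
g = 21305
H(-30, 6) - g = (1271 + 31*(-30) + 41*6 + 6*(-30)) - 1*21305 = (1271 - 930 + 246 - 180) - 21305 = 407 - 21305 = -20898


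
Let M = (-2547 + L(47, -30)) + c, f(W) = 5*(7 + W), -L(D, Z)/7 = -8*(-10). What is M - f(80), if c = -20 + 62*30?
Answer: -1702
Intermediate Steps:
L(D, Z) = -560 (L(D, Z) = -(-56)*(-10) = -7*80 = -560)
c = 1840 (c = -20 + 1860 = 1840)
f(W) = 35 + 5*W
M = -1267 (M = (-2547 - 560) + 1840 = -3107 + 1840 = -1267)
M - f(80) = -1267 - (35 + 5*80) = -1267 - (35 + 400) = -1267 - 1*435 = -1267 - 435 = -1702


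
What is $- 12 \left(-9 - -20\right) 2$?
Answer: $-264$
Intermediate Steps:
$- 12 \left(-9 - -20\right) 2 = - 12 \left(-9 + 20\right) 2 = - 12 \cdot 11 \cdot 2 = \left(-12\right) 22 = -264$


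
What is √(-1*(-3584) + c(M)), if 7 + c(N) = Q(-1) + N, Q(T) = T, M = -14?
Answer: √3562 ≈ 59.682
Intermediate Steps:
c(N) = -8 + N (c(N) = -7 + (-1 + N) = -8 + N)
√(-1*(-3584) + c(M)) = √(-1*(-3584) + (-8 - 14)) = √(3584 - 22) = √3562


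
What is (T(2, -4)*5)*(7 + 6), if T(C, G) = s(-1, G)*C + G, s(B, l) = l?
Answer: -780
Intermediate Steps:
T(C, G) = G + C*G (T(C, G) = G*C + G = C*G + G = G + C*G)
(T(2, -4)*5)*(7 + 6) = (-4*(1 + 2)*5)*(7 + 6) = (-4*3*5)*13 = -12*5*13 = -60*13 = -780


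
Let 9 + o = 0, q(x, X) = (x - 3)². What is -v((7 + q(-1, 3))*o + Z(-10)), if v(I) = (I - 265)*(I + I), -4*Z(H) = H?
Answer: -384051/2 ≈ -1.9203e+5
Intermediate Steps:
Z(H) = -H/4
q(x, X) = (-3 + x)²
o = -9 (o = -9 + 0 = -9)
v(I) = 2*I*(-265 + I) (v(I) = (-265 + I)*(2*I) = 2*I*(-265 + I))
-v((7 + q(-1, 3))*o + Z(-10)) = -2*((7 + (-3 - 1)²)*(-9) - ¼*(-10))*(-265 + ((7 + (-3 - 1)²)*(-9) - ¼*(-10))) = -2*((7 + (-4)²)*(-9) + 5/2)*(-265 + ((7 + (-4)²)*(-9) + 5/2)) = -2*((7 + 16)*(-9) + 5/2)*(-265 + ((7 + 16)*(-9) + 5/2)) = -2*(23*(-9) + 5/2)*(-265 + (23*(-9) + 5/2)) = -2*(-207 + 5/2)*(-265 + (-207 + 5/2)) = -2*(-409)*(-265 - 409/2)/2 = -2*(-409)*(-939)/(2*2) = -1*384051/2 = -384051/2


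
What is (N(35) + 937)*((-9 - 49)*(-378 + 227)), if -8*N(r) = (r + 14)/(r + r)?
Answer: 328219187/40 ≈ 8.2055e+6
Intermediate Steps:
N(r) = -(14 + r)/(16*r) (N(r) = -(r + 14)/(8*(r + r)) = -(14 + r)/(8*(2*r)) = -(14 + r)*1/(2*r)/8 = -(14 + r)/(16*r))
(N(35) + 937)*((-9 - 49)*(-378 + 227)) = ((1/16)*(-14 - 1*35)/35 + 937)*((-9 - 49)*(-378 + 227)) = ((1/16)*(1/35)*(-14 - 35) + 937)*(-58*(-151)) = ((1/16)*(1/35)*(-49) + 937)*8758 = (-7/80 + 937)*8758 = (74953/80)*8758 = 328219187/40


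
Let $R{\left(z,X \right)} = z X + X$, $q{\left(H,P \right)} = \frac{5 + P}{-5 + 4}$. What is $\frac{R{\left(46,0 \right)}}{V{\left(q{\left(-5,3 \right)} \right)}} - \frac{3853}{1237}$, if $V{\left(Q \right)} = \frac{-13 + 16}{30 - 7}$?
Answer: $- \frac{3853}{1237} \approx -3.1148$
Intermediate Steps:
$q{\left(H,P \right)} = -5 - P$ ($q{\left(H,P \right)} = \frac{5 + P}{-1} = \left(5 + P\right) \left(-1\right) = -5 - P$)
$R{\left(z,X \right)} = X + X z$ ($R{\left(z,X \right)} = X z + X = X + X z$)
$V{\left(Q \right)} = \frac{3}{23}$
$\frac{R{\left(46,0 \right)}}{V{\left(q{\left(-5,3 \right)} \right)}} - \frac{3853}{1237} = \frac{0 \left(1 + 46\right)}{\frac{3}{23}} - \frac{3853}{1237} = 0 \cdot 47 \cdot \frac{23}{3} - \frac{3853}{1237} = 0 \cdot \frac{23}{3} - \frac{3853}{1237} = 0 - \frac{3853}{1237} = - \frac{3853}{1237}$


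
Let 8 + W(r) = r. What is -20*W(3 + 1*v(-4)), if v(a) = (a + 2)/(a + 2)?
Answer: 80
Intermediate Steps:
v(a) = 1 (v(a) = (2 + a)/(2 + a) = 1)
W(r) = -8 + r
-20*W(3 + 1*v(-4)) = -20*(-8 + (3 + 1*1)) = -20*(-8 + (3 + 1)) = -20*(-8 + 4) = -20*(-4) = 80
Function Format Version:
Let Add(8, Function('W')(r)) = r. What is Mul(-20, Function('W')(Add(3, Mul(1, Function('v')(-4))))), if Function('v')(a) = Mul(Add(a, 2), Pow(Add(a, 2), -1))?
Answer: 80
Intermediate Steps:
Function('v')(a) = 1 (Function('v')(a) = Mul(Add(2, a), Pow(Add(2, a), -1)) = 1)
Function('W')(r) = Add(-8, r)
Mul(-20, Function('W')(Add(3, Mul(1, Function('v')(-4))))) = Mul(-20, Add(-8, Add(3, Mul(1, 1)))) = Mul(-20, Add(-8, Add(3, 1))) = Mul(-20, Add(-8, 4)) = Mul(-20, -4) = 80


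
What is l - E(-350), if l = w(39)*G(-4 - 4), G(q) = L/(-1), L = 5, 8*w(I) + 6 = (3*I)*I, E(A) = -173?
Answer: -21401/8 ≈ -2675.1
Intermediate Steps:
w(I) = -¾ + 3*I²/8 (w(I) = -¾ + ((3*I)*I)/8 = -¾ + (3*I²)/8 = -¾ + 3*I²/8)
G(q) = -5 (G(q) = 5/(-1) = 5*(-1) = -5)
l = -22785/8 (l = (-¾ + (3/8)*39²)*(-5) = (-¾ + (3/8)*1521)*(-5) = (-¾ + 4563/8)*(-5) = (4557/8)*(-5) = -22785/8 ≈ -2848.1)
l - E(-350) = -22785/8 - 1*(-173) = -22785/8 + 173 = -21401/8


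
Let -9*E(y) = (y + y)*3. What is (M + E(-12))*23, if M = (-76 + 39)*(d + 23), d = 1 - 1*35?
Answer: 9545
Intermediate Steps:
d = -34 (d = 1 - 35 = -34)
M = 407 (M = (-76 + 39)*(-34 + 23) = -37*(-11) = 407)
E(y) = -2*y/3 (E(y) = -(y + y)*3/9 = -2*y*3/9 = -2*y/3)
(M + E(-12))*23 = (407 - ⅔*(-12))*23 = (407 + 8)*23 = 415*23 = 9545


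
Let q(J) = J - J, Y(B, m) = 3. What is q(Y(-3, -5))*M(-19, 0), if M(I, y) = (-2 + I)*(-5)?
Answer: 0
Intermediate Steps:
q(J) = 0
M(I, y) = 10 - 5*I
q(Y(-3, -5))*M(-19, 0) = 0*(10 - 5*(-19)) = 0*(10 + 95) = 0*105 = 0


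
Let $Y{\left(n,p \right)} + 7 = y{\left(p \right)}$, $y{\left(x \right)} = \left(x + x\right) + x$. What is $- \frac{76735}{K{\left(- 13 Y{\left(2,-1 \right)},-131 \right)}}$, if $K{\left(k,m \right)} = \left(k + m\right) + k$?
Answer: $- \frac{76735}{129} \approx -594.84$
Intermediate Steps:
$y{\left(x \right)} = 3 x$ ($y{\left(x \right)} = 2 x + x = 3 x$)
$Y{\left(n,p \right)} = -7 + 3 p$
$K{\left(k,m \right)} = m + 2 k$
$- \frac{76735}{K{\left(- 13 Y{\left(2,-1 \right)},-131 \right)}} = - \frac{76735}{-131 + 2 \left(- 13 \left(-7 + 3 \left(-1\right)\right)\right)} = - \frac{76735}{-131 + 2 \left(- 13 \left(-7 - 3\right)\right)} = - \frac{76735}{-131 + 2 \left(\left(-13\right) \left(-10\right)\right)} = - \frac{76735}{-131 + 2 \cdot 130} = - \frac{76735}{-131 + 260} = - \frac{76735}{129}$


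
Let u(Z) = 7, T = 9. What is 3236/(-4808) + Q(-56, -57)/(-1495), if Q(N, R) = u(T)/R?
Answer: -68930521/102428430 ≈ -0.67296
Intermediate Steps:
Q(N, R) = 7/R
3236/(-4808) + Q(-56, -57)/(-1495) = 3236/(-4808) + (7/(-57))/(-1495) = 3236*(-1/4808) + (7*(-1/57))*(-1/1495) = -809/1202 - 7/57*(-1/1495) = -809/1202 + 7/85215 = -68930521/102428430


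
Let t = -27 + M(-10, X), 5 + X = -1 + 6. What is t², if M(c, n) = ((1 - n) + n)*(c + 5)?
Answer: 1024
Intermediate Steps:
X = 0 (X = -5 + (-1 + 6) = -5 + 5 = 0)
M(c, n) = 5 + c (M(c, n) = 1*(5 + c) = 5 + c)
t = -32 (t = -27 + (5 - 10) = -27 - 5 = -32)
t² = (-32)² = 1024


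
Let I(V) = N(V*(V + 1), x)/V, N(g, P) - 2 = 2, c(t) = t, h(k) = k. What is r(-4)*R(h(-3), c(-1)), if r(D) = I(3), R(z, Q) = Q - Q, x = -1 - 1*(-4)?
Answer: 0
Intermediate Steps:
x = 3 (x = -1 + 4 = 3)
N(g, P) = 4 (N(g, P) = 2 + 2 = 4)
I(V) = 4/V
R(z, Q) = 0
r(D) = 4/3
r(-4)*R(h(-3), c(-1)) = (4/3)*0 = 0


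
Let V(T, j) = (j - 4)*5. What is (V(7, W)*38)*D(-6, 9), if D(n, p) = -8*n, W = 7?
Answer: 27360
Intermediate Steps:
V(T, j) = -20 + 5*j (V(T, j) = (-4 + j)*5 = -20 + 5*j)
(V(7, W)*38)*D(-6, 9) = ((-20 + 5*7)*38)*(-8*(-6)) = ((-20 + 35)*38)*48 = (15*38)*48 = 570*48 = 27360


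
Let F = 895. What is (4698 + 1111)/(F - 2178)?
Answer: -5809/1283 ≈ -4.5277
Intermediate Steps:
(4698 + 1111)/(F - 2178) = (4698 + 1111)/(895 - 2178) = 5809/(-1283) = 5809*(-1/1283) = -5809/1283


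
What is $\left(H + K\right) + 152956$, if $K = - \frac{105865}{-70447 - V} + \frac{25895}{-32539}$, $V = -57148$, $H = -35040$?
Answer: $\frac{126624361102}{1073787} \approx 1.1792 \cdot 10^{5}$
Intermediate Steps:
$K = \frac{7693210}{1073787}$ ($K = - \frac{105865}{-70447 - -57148} + \frac{25895}{-32539} = - \frac{105865}{-70447 + 57148} + 25895 \left(- \frac{1}{32539}\right) = - \frac{105865}{-13299} - \frac{25895}{32539} = \left(-105865\right) \left(- \frac{1}{13299}\right) - \frac{25895}{32539} = \frac{3415}{429} - \frac{25895}{32539} = \frac{7693210}{1073787} \approx 7.1646$)
$\left(H + K\right) + 152956 = \left(-35040 + \frac{7693210}{1073787}\right) + 152956 = - \frac{37617803270}{1073787} + 152956 = \frac{126624361102}{1073787}$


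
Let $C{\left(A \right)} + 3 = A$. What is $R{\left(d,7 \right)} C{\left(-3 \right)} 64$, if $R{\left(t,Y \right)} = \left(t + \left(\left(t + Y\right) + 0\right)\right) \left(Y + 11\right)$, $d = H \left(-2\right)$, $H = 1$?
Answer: $-20736$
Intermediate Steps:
$C{\left(A \right)} = -3 + A$
$d = -2$ ($d = 1 \left(-2\right) = -2$)
$R{\left(t,Y \right)} = \left(11 + Y\right) \left(Y + 2 t\right)$ ($R{\left(t,Y \right)} = \left(t + \left(\left(Y + t\right) + 0\right)\right) \left(11 + Y\right) = \left(t + \left(Y + t\right)\right) \left(11 + Y\right) = \left(Y + 2 t\right) \left(11 + Y\right) = \left(11 + Y\right) \left(Y + 2 t\right)$)
$R{\left(d,7 \right)} C{\left(-3 \right)} 64 = \left(7^{2} + 11 \cdot 7 + 22 \left(-2\right) + 2 \cdot 7 \left(-2\right)\right) \left(-3 - 3\right) 64 = \left(49 + 77 - 44 - 28\right) \left(-6\right) 64 = 54 \left(-6\right) 64 = \left(-324\right) 64 = -20736$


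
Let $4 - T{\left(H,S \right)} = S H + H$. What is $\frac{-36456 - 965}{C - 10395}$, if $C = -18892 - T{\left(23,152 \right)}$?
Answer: $\frac{37421}{25772} \approx 1.452$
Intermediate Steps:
$T{\left(H,S \right)} = 4 - H - H S$ ($T{\left(H,S \right)} = 4 - \left(S H + H\right) = 4 - \left(H S + H\right) = 4 - \left(H + H S\right) = 4 - H - H S$)
$C = -15377$ ($C = -18892 - \left(4 - 23 - 23 \cdot 152\right) = -18892 - \left(4 - 23 - 3496\right) = -18892 - -3515 = -18892 + 3515 = -15377$)
$\frac{-36456 - 965}{C - 10395} = \frac{-36456 - 965}{-15377 - 10395} = - \frac{37421}{-25772} = \left(-37421\right) \left(- \frac{1}{25772}\right) = \frac{37421}{25772}$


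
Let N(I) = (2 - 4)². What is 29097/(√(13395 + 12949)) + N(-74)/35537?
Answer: 4/35537 + 29097*√6586/13172 ≈ 179.27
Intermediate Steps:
N(I) = 4 (N(I) = (-2)² = 4)
29097/(√(13395 + 12949)) + N(-74)/35537 = 29097/(√(13395 + 12949)) + 4/35537 = 29097/(√26344) + 4*(1/35537) = 29097/((2*√6586)) + 4/35537 = 29097*(√6586/13172) + 4/35537 = 29097*√6586/13172 + 4/35537 = 4/35537 + 29097*√6586/13172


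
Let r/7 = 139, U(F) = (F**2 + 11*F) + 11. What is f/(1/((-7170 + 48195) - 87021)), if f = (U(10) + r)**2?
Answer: -65573553456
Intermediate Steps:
U(F) = 11 + F**2 + 11*F
r = 973 (r = 7*139 = 973)
f = 1425636 (f = ((11 + 10**2 + 11*10) + 973)**2 = ((11 + 100 + 110) + 973)**2 = (221 + 973)**2 = 1194**2 = 1425636)
f/(1/((-7170 + 48195) - 87021)) = 1425636/(1/((-7170 + 48195) - 87021)) = 1425636/(1/(41025 - 87021)) = 1425636/(1/(-45996)) = 1425636/(-1/45996) = 1425636*(-45996) = -65573553456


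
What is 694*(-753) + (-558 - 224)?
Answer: -523364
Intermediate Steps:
694*(-753) + (-558 - 224) = -522582 - 782 = -523364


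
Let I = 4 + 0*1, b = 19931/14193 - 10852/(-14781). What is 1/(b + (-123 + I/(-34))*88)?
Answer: -62567973/677749702589 ≈ -9.2317e-5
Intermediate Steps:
b = 7870571/3680469 (b = 19931*(1/14193) - 10852*(-1/14781) = 1049/747 + 10852/14781 = 7870571/3680469 ≈ 2.1385)
I = 4 (I = 4 + 0 = 4)
1/(b + (-123 + I/(-34))*88) = 1/(7870571/3680469 + (-123 + 4/(-34))*88) = 1/(7870571/3680469 + (-123 + 4*(-1/34))*88) = 1/(7870571/3680469 + (-123 - 2/17)*88) = 1/(7870571/3680469 - 2093/17*88) = 1/(7870571/3680469 - 184184/17) = 1/(-677749702589/62567973) = -62567973/677749702589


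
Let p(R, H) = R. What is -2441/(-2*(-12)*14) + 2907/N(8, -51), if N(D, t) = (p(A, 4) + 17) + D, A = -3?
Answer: 461525/3696 ≈ 124.87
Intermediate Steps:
N(D, t) = 14 + D (N(D, t) = (-3 + 17) + D = 14 + D)
-2441/(-2*(-12)*14) + 2907/N(8, -51) = -2441/(-2*(-12)*14) + 2907/(14 + 8) = -2441/(24*14) + 2907/22 = -2441/336 + 2907*(1/22) = -2441*1/336 + 2907/22 = -2441/336 + 2907/22 = 461525/3696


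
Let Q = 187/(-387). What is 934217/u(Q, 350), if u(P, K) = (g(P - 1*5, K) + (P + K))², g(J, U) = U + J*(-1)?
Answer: 934217/497025 ≈ 1.8796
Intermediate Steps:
Q = -187/387 (Q = 187*(-1/387) = -187/387 ≈ -0.48320)
g(J, U) = U - J
u(P, K) = (5 + 2*K)² (u(P, K) = ((K - (P - 1*5)) + (P + K))² = ((K - (P - 5)) + (K + P))² = ((K - (-5 + P)) + (K + P))² = ((K + (5 - P)) + (K + P))² = ((5 + K - P) + (K + P))² = (5 + 2*K)²)
934217/u(Q, 350) = 934217/((5 + 2*350)²) = 934217/((5 + 700)²) = 934217/(705²) = 934217/497025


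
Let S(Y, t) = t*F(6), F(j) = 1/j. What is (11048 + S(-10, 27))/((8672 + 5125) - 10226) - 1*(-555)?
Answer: 3985915/7142 ≈ 558.09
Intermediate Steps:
S(Y, t) = t/6
(11048 + S(-10, 27))/((8672 + 5125) - 10226) - 1*(-555) = (11048 + (1/6)*27)/((8672 + 5125) - 10226) - 1*(-555) = (11048 + 9/2)/(13797 - 10226) + 555 = (22105/2)/3571 + 555 = (22105/2)*(1/3571) + 555 = 22105/7142 + 555 = 3985915/7142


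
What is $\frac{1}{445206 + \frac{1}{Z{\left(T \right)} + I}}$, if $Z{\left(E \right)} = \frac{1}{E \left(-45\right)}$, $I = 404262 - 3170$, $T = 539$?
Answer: $\frac{9728486459}{4331180542489809} \approx 2.2461 \cdot 10^{-6}$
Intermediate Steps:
$I = 401092$
$Z{\left(E \right)} = - \frac{1}{45 E}$ ($Z{\left(E \right)} = \frac{1}{\left(-45\right) E} = - \frac{1}{45 E}$)
$\frac{1}{445206 + \frac{1}{Z{\left(T \right)} + I}} = \frac{1}{445206 + \frac{1}{- \frac{1}{45 \cdot 539} + 401092}} = \frac{1}{445206 + \frac{1}{\left(- \frac{1}{45}\right) \frac{1}{539} + 401092}} = \frac{1}{445206 + \frac{1}{- \frac{1}{24255} + 401092}} = \frac{1}{445206 + \frac{1}{\frac{9728486459}{24255}}} = \frac{1}{445206 + \frac{24255}{9728486459}} = \frac{1}{\frac{4331180542489809}{9728486459}} = \frac{9728486459}{4331180542489809}$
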